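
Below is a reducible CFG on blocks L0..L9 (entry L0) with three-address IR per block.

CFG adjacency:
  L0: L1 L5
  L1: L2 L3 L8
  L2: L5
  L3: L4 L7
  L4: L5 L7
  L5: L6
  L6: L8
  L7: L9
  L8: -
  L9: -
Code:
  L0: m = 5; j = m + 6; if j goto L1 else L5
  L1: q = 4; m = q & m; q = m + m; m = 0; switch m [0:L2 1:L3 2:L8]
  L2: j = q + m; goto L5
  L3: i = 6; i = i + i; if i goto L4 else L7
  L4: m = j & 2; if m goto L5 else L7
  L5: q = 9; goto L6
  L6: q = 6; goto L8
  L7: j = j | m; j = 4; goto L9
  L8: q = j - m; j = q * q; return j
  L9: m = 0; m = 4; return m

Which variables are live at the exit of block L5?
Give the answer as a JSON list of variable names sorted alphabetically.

Answer: ["j", "m"]

Working:
Per-block:
  L0 def {j,m} use ∅
  L1 def {m,q} use {m}
  L2 def {j} use {m,q}
  L3 def {i} use ∅
  L4 def {m} use {j}
  L5 def {q} use ∅
  L6 def {q} use ∅
  L7 def {j} use {j,m}
  L8 def {j,q} use {j,m}
  L9 def {m} use ∅

Live sets:
  L0: in=∅ out={j,m}
  L1: in={j,m} out={j,m,q}
  L2: in={m,q} out={j,m}
  L3: in={j,m} out={j,m}
  L4: in={j} out={j,m}
  L5: in={j,m} out={j,m}
  L6: in={j,m} out={j,m}
  L7: in={j,m} out=∅
  L8: in={j,m} out=∅
  L9: in=∅ out=∅

live-out(L5) = ["j", "m"]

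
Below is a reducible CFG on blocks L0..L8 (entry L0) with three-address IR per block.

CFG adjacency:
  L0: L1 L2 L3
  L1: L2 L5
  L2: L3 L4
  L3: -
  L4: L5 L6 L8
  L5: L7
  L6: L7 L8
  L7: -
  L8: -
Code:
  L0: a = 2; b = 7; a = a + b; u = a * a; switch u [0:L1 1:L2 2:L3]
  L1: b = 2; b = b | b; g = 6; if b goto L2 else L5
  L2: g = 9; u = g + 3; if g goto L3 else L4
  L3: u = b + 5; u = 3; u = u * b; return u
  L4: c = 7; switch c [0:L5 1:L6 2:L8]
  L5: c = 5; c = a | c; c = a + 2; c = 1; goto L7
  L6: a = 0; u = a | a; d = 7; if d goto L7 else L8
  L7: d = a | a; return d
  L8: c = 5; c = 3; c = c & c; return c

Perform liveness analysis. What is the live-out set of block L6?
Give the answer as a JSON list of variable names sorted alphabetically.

Answer: ["a"]

Analysis:
Per-block:
  L0: def={a,b,u} ue=∅
  L1: def={b,g} ue=∅
  L2: def={g,u} ue=∅
  L3: def={u} ue={b}
  L4: def={c} ue=∅
  L5: def={c} ue={a}
  L6: def={a,d,u} ue=∅
  L7: def={d} ue={a}
  L8: def={c} ue=∅

Backward fixpoint:
  L0 li=∅ lo={a,b}
  L1 li={a} lo={a,b}
  L2 li={a,b} lo={a,b}
  L3 li={b} lo=∅
  L4 li={a} lo={a}
  L5 li={a} lo={a}
  L6 li=∅ lo={a}
  L7 li={a} lo=∅
  L8 li=∅ lo=∅

live-out(L6) = ["a"]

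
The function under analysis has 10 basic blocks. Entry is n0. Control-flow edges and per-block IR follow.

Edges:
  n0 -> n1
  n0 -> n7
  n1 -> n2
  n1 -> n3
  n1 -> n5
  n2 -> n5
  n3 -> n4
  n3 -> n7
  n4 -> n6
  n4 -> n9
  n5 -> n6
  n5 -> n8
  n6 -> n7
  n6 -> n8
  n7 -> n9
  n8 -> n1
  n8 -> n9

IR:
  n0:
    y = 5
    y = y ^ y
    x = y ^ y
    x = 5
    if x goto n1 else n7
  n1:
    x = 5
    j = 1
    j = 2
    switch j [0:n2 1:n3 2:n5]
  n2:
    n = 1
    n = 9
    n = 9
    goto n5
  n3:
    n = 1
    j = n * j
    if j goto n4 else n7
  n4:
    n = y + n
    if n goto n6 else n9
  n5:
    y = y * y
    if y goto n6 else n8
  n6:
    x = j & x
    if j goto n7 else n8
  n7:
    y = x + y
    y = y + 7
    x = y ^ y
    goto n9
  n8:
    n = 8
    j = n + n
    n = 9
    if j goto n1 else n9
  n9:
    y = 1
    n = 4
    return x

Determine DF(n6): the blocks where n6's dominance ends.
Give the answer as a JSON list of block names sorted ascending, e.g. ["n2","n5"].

Answer: ["n7", "n8"]

Working:
idom tree: n1←n0 n2←n1 n3←n1 n4←n3 n5←n1 n6←n1 n7←n0 n8←n1 n9←n0
Join-block Dom:
  n1: preds {n0,n8}: {n0} ∩ {n0,n1,n8} = {n0}; idom=n0
  n5: preds {n1,n2}: {n0,n1} ∩ {n0,n1,n2} = {n0,n1}; idom=n1
  n6: preds {n4,n5}: {n0,n1,n3,n4} ∩ {n0,n1,n5} = {n0,n1}; idom=n1
  n7: preds {n0,n3,n6}: {n0} ∩ {n0,n1,n3} ∩ {n0,n1,n6} = {n0}; idom=n0
  n8: preds {n5,n6}: {n0,n1,n5} ∩ {n0,n1,n6} = {n0,n1}; idom=n1
  n9: preds {n4,n7,n8}: {n0,n1,n3,n4} ∩ {n0,n7} ∩ {n0,n1,n8} = {n0}; idom=n0

Frontier:
  join n1 pred n0: · stop@n0
  join n1 pred n8: n8→n1 stop@n0
  join n5 pred n1: · stop@n1
  join n5 pred n2: n2 stop@n1
  join n6 pred n4: n4→n3 stop@n1
  join n6 pred n5: n5 stop@n1
  join n7 pred n0: · stop@n0
  join n7 pred n3: n3→n1 stop@n0
  join n7 pred n6: n6→n1 stop@n0
  join n8 pred n5: n5 stop@n1
  join n8 pred n6: n6 stop@n1
  join n9 pred n4: n4→n3→n1 stop@n0
  join n9 pred n7: n7 stop@n0
  join n9 pred n8: n8→n1 stop@n0
  n0 → ∅
  n1 → {n1,n7,n9}
  n2 → {n5}
  n3 → {n6,n7,n9}
  n4 → {n6,n9}
  n5 → {n6,n8}
  n6 → {n7,n8}
  n7 → {n9}
  n8 → {n1,n9}
  n9 → ∅

DF(n6) = ["n7", "n8"]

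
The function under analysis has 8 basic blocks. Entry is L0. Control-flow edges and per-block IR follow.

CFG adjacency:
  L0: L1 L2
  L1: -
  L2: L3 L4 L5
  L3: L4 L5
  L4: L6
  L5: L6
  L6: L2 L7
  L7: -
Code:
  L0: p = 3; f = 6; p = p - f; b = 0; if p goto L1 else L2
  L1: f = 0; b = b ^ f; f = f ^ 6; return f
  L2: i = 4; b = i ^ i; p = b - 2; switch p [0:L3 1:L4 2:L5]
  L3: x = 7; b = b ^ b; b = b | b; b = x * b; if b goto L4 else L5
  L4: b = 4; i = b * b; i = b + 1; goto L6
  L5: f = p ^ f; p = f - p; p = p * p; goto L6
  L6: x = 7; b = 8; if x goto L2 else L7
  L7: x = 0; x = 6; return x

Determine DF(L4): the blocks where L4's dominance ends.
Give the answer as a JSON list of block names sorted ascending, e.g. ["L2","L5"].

Answer: ["L6"]

Working:
idom tree: L1←L0 L2←L0 L3←L2 L4←L2 L5←L2 L6←L2 L7←L6
Dom at joins:
  L2: preds {L0,L6}: {L0} ∩ {L0,L2,L6} = {L0}; idom=L0
  L4: preds {L2,L3}: {L0,L2} ∩ {L0,L2,L3} = {L0,L2}; idom=L2
  L5: preds {L2,L3}: {L0,L2} ∩ {L0,L2,L3} = {L0,L2}; idom=L2
  L6: preds {L4,L5}: {L0,L2,L4} ∩ {L0,L2,L5} = {L0,L2}; idom=L2

DF derivation:
  join L2 pred L0: · stop@L0
  join L2 pred L6: L6→L2 stop@L0
  join L4 pred L2: · stop@L2
  join L4 pred L3: L3 stop@L2
  join L5 pred L2: · stop@L2
  join L5 pred L3: L3 stop@L2
  join L6 pred L4: L4 stop@L2
  join L6 pred L5: L5 stop@L2
  L0: DF=∅
  L1: DF=∅
  L2: DF={L2}
  L3: DF={L4,L5}
  L4: DF={L6}
  L5: DF={L6}
  L6: DF={L2}
  L7: DF=∅

DF(L4) = ["L6"]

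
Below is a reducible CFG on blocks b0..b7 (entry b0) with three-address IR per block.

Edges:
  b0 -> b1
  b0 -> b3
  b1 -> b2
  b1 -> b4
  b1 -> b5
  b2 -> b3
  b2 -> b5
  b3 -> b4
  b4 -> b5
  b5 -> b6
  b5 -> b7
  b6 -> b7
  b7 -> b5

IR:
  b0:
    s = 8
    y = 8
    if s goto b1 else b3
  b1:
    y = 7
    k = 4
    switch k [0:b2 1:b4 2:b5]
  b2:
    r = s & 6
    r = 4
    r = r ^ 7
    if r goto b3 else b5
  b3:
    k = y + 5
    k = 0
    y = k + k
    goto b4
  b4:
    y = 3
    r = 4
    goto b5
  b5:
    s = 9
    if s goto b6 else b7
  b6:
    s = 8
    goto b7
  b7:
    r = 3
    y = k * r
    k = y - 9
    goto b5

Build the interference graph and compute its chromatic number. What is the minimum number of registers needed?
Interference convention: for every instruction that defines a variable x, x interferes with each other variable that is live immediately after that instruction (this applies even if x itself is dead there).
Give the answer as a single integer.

def/use:
  b0 def {s,y} use ∅
  b1 def {k,y} use ∅
  b2 def {r} use {s}
  b3 def {k,y} use {y}
  b4 def {r,y} use ∅
  b5 def {s} use ∅
  b6 def {s} use ∅
  b7 def {k,r,y} use {k}

Live sets:
  live b0: ∅→{s,y}
  live b1: {s}→{k,s,y}
  live b2: {k,s,y}→{k,y}
  live b3: {y}→{k}
  live b4: {k}→{k}
  live b5: {k}→{k}
  live b6: {k}→{k}
  live b7: {k}→{k}

Interfere edges:
  k — {r,s,y}
  r — {k,y}
  s — {k,y}
  y — {k,r,s}

Registers:
  lower bound: {k,r,y} mutually conflict ⇒ χ ≥ 3
  3-colouring: R0={k}  R1={y}  R2={r,s}
  χ = 3

Answer: 3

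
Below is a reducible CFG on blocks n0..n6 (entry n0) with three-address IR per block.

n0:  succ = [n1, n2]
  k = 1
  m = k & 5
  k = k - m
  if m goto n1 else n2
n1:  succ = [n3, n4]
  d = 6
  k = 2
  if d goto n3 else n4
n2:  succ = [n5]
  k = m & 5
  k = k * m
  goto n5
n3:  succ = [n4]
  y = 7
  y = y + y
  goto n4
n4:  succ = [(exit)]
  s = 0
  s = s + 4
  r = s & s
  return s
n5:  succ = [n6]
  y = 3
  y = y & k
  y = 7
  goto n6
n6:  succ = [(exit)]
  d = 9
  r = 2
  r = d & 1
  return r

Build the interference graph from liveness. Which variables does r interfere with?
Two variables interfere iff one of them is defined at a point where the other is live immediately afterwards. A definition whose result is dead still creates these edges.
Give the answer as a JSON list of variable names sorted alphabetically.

def/use:
  n0: def={k,m} ue=∅
  n1: def={d,k} ue=∅
  n2: def={k} ue={m}
  n3: def={y} ue=∅
  n4: def={r,s} ue=∅
  n5: def={y} ue={k}
  n6: def={d,r} ue=∅

Backward fixpoint:
  n0 li=∅ lo={m}
  n1 li=∅ lo=∅
  n2 li={m} lo={k}
  n3 li=∅ lo=∅
  n4 li=∅ lo=∅
  n5 li={k} lo=∅
  n6 li=∅ lo=∅

Interference:
  d — {k,r}
  k — {d,m,y}
  m — {k}
  r — {d,s}
  s — {r}
  y — {k}

N(r) = ["d", "s"]

Answer: ["d", "s"]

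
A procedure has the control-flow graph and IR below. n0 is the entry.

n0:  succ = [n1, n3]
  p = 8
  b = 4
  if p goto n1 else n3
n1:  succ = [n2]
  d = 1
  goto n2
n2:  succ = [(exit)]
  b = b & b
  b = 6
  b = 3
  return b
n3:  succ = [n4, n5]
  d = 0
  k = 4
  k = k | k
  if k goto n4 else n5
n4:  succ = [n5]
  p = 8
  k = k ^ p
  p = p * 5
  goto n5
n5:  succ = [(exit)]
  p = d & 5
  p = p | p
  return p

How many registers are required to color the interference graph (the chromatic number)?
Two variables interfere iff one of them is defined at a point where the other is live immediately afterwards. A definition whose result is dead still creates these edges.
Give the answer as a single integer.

Per-block:
  n0: def={b,p} ue=∅
  n1: def={d} ue=∅
  n2: def={b} ue={b}
  n3: def={d,k} ue=∅
  n4: def={k,p} ue={k}
  n5: def={p} ue={d}

Backward fixpoint:
  n0: in=∅ out={b}
  n1: in={b} out={b}
  n2: in={b} out=∅
  n3: in=∅ out={d,k}
  n4: in={d,k} out={d}
  n5: in={d} out=∅

Interfere edges:
  b: {d,p}
  d: {b,k,p}
  k: {d,p}
  p: {b,d,k}

Colouring:
  lower bound: {b,d,p} mutually conflict ⇒ χ ≥ 3
  3-colouring: c0={d}  c1={p}  c2={b,k}
  χ = 3

Answer: 3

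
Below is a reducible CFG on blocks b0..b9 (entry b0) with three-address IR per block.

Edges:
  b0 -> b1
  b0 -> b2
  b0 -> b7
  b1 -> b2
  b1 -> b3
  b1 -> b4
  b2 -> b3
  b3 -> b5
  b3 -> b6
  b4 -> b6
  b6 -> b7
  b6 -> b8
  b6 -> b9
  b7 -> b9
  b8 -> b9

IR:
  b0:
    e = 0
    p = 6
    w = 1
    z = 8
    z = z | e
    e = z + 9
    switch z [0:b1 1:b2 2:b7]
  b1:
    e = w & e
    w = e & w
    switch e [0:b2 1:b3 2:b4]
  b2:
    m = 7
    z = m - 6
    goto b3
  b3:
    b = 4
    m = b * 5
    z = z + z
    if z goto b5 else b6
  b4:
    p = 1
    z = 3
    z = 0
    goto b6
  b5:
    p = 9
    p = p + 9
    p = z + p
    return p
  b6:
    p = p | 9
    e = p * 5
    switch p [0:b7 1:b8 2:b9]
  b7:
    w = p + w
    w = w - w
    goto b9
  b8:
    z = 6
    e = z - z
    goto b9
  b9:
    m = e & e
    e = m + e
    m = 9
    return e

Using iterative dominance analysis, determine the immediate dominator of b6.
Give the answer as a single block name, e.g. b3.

Answer: b0

Analysis:
idom tree: b1←b0 b2←b0 b3←b0 b4←b1 b5←b3 b6←b0 b7←b0 b8←b6 b9←b0
Dom at joins:
  b2: preds {b0,b1}: {b0} ∩ {b0,b1} = {b0}; idom=b0
  b3: preds {b1,b2}: {b0,b1} ∩ {b0,b2} = {b0}; idom=b0
  b6: preds {b3,b4}: {b0,b3} ∩ {b0,b1,b4} = {b0}; idom=b0
  b7: preds {b0,b6}: {b0} ∩ {b0,b6} = {b0}; idom=b0
  b9: preds {b6,b7,b8}: {b0,b6} ∩ {b0,b7} ∩ {b0,b6,b8} = {b0}; idom=b0

idom(b6) = b0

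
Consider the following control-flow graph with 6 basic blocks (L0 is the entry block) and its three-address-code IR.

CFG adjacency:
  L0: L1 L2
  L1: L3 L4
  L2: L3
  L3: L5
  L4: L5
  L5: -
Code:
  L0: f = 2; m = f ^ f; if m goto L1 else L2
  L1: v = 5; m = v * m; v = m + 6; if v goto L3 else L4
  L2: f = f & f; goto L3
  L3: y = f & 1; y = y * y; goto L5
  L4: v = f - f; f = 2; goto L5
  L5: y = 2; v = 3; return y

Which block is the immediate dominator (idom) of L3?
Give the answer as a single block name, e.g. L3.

idom tree: L1←L0 L2←L0 L3←L0 L4←L1 L5←L0
Join-block Dom:
  L3: preds {L1,L2}: {L0,L1} ∩ {L0,L2} = {L0}; idom=L0
  L5: preds {L3,L4}: {L0,L3} ∩ {L0,L1,L4} = {L0}; idom=L0

idom(L3) = L0

Answer: L0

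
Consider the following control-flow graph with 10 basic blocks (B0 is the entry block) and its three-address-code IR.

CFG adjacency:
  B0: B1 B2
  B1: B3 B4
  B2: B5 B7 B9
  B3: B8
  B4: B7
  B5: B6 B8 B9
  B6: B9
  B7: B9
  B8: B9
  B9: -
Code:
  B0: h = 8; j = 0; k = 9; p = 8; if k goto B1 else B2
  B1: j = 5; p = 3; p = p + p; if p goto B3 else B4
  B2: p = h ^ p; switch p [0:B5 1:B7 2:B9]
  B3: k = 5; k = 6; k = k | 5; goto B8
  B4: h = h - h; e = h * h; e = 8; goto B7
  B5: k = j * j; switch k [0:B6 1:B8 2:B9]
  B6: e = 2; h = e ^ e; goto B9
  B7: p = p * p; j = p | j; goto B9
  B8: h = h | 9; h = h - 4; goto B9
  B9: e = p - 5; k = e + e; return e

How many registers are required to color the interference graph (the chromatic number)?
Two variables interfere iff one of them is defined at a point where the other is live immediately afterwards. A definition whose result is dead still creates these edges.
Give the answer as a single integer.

Per-block:
  B0: {h,j,k,p} / ∅
  B1: {j,p} / ∅
  B2: {p} / {h,p}
  B3: {k} / ∅
  B4: {e,h} / {h}
  B5: {k} / {j}
  B6: {e,h} / ∅
  B7: {j,p} / {j,p}
  B8: {h} / {h}
  B9: {e,k} / {p}

Liveness:
  B0: in=∅ out={h,j,p}
  B1: in={h} out={h,j,p}
  B2: in={h,j,p} out={h,j,p}
  B3: in={h,p} out={h,p}
  B4: in={h,j,p} out={j,p}
  B5: in={h,j,p} out={h,p}
  B6: in={p} out={p}
  B7: in={j,p} out={p}
  B8: in={h,p} out={p}
  B9: in={p} out=∅

Interference:
  e — {j,k,p}
  h — {j,k,p}
  j — {e,h,k,p}
  k — {e,h,j,p}
  p — {e,h,j,k}

Colouring:
  {e,j,k,p} pairwise interfere (4-clique) ⇒ χ ≥ 4
  4-colouring: r0={j}  r1={k}  r2={p}  r3={e,h}
  χ = 4

Answer: 4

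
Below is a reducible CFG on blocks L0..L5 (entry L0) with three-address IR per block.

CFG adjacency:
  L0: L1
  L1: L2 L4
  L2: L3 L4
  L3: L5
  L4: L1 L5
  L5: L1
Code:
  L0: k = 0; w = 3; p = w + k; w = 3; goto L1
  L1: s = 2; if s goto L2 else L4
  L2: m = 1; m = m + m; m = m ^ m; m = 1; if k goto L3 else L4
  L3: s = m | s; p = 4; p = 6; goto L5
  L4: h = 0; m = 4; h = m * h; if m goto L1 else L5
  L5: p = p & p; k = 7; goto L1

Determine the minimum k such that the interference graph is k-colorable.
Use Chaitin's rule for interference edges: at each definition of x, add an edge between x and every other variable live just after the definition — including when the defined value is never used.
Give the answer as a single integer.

Answer: 4

Working:
def/use:
  L0: {k,p,w} / ∅
  L1: {s} / ∅
  L2: {m} / {k}
  L3: {p,s} / {m,s}
  L4: {h,m} / ∅
  L5: {k,p} / {p}

Liveness:
  live L0: ∅→{k,p}
  live L1: {k,p}→{k,p,s}
  live L2: {k,p,s}→{k,m,p,s}
  live L3: {m,s}→{p}
  live L4: {k,p}→{k,p}
  live L5: {p}→{k,p}

Interference:
  h↔{k,m,p}
  k↔{h,m,p,s,w}
  m↔{h,k,p,s}
  p↔{h,k,m,s,w}
  s↔{k,m,p}
  w↔{k,p}

Colouring:
  lower bound: {h,k,m,p} mutually conflict ⇒ χ ≥ 4
  4-colouring: c0={k}  c1={p}  c2={m,w}  c3={h,s}
  χ = 4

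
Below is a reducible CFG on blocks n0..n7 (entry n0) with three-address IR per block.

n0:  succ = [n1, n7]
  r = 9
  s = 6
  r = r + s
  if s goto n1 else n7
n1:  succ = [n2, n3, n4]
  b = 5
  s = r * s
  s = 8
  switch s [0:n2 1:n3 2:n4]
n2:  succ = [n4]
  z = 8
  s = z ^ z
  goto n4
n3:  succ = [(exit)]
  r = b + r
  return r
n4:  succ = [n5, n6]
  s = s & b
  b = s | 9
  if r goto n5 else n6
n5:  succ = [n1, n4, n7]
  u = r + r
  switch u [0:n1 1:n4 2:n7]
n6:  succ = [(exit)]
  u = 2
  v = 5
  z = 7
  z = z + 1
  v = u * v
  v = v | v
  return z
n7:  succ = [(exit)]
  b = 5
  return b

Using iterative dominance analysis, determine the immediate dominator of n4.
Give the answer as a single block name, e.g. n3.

idom tree: n1←n0 n2←n1 n3←n1 n4←n1 n5←n4 n6←n4 n7←n0
Dom∩ at merges:
  n1: preds {n0,n5}: {n0} ∩ {n0,n1,n4,n5} = {n0}; idom=n0
  n4: preds {n1,n2,n5}: {n0,n1} ∩ {n0,n1,n2} ∩ {n0,n1,n4,n5} = {n0,n1}; idom=n1
  n7: preds {n0,n5}: {n0} ∩ {n0,n1,n4,n5} = {n0}; idom=n0

idom(n4) = n1

Answer: n1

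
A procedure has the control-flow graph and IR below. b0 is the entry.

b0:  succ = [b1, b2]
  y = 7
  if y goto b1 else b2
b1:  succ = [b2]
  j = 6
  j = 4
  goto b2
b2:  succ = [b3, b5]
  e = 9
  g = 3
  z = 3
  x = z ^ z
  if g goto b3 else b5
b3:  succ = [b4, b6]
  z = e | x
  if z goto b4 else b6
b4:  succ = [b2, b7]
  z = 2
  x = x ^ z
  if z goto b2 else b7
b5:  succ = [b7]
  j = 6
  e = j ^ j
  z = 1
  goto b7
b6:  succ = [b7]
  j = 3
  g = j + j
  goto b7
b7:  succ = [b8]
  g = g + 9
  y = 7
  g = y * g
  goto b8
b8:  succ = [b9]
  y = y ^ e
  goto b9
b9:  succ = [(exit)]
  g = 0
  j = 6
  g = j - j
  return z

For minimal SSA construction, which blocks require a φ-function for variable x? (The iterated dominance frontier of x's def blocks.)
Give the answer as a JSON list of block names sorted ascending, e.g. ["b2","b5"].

Answer: ["b2", "b7"]

Analysis:
idom tree: b1←b0 b2←b0 b3←b2 b4←b3 b5←b2 b6←b3 b7←b2 b8←b7 b9←b8
Join-block Dom:
  b2: preds {b0,b1,b4}: {b0} ∩ {b0,b1} ∩ {b0,b2,b3,b4} = {b0}; idom=b0
  b7: preds {b4,b5,b6}: {b0,b2,b3,b4} ∩ {b0,b2,b5} ∩ {b0,b2,b3,b6} = {b0,b2}; idom=b2

DF walk-up:
  join b2 pred b0: · stop@b0
  join b2 pred b1: b1 stop@b0
  join b2 pred b4: b4→b3→b2 stop@b0
  join b7 pred b4: b4→b3 stop@b2
  join b7 pred b5: b5 stop@b2
  join b7 pred b6: b6→b3 stop@b2
  b0: DF=∅
  b1: DF={b2}
  b2: DF={b2}
  b3: DF={b2,b7}
  b4: DF={b2,b7}
  b5: DF={b7}
  b6: DF={b7}
  b7: DF=∅
  b8: DF=∅
  b9: DF=∅

φ for x: defs {b2,b4}
  DF⁺ = {b2,b7}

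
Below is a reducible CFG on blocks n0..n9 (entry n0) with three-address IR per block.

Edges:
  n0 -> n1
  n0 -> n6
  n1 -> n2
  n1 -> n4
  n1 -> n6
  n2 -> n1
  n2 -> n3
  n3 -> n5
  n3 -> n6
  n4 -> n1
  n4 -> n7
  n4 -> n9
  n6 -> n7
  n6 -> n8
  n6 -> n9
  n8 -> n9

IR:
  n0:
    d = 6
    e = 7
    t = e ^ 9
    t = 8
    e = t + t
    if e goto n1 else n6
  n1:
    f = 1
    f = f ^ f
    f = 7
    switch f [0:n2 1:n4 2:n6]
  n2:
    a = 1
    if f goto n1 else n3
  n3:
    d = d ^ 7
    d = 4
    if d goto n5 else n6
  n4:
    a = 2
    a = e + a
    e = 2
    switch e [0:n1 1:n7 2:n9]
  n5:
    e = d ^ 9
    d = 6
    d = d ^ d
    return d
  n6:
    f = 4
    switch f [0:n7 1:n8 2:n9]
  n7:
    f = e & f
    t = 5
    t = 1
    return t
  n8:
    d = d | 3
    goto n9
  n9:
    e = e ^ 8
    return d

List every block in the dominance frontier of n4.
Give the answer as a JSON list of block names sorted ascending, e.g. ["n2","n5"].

idom tree: n1←n0 n2←n1 n3←n2 n4←n1 n5←n3 n6←n0 n7←n0 n8←n6 n9←n0
Dom at joins:
  n1: preds {n0,n2,n4}: {n0} ∩ {n0,n1,n2} ∩ {n0,n1,n4} = {n0}; idom=n0
  n6: preds {n0,n1,n3}: {n0} ∩ {n0,n1} ∩ {n0,n1,n2,n3} = {n0}; idom=n0
  n7: preds {n4,n6}: {n0,n1,n4} ∩ {n0,n6} = {n0}; idom=n0
  n9: preds {n4,n6,n8}: {n0,n1,n4} ∩ {n0,n6} ∩ {n0,n6,n8} = {n0}; idom=n0

DF derivation:
  join n1 pred n0: · stop@n0
  join n1 pred n2: n2→n1 stop@n0
  join n1 pred n4: n4→n1 stop@n0
  join n6 pred n0: · stop@n0
  join n6 pred n1: n1 stop@n0
  join n6 pred n3: n3→n2→n1 stop@n0
  join n7 pred n4: n4→n1 stop@n0
  join n7 pred n6: n6 stop@n0
  join n9 pred n4: n4→n1 stop@n0
  join n9 pred n6: n6 stop@n0
  join n9 pred n8: n8→n6 stop@n0
  n0: DF=∅
  n1: DF={n1,n6,n7,n9}
  n2: DF={n1,n6}
  n3: DF={n6}
  n4: DF={n1,n7,n9}
  n5: DF=∅
  n6: DF={n7,n9}
  n7: DF=∅
  n8: DF={n9}
  n9: DF=∅

DF(n4) = ["n1", "n7", "n9"]

Answer: ["n1", "n7", "n9"]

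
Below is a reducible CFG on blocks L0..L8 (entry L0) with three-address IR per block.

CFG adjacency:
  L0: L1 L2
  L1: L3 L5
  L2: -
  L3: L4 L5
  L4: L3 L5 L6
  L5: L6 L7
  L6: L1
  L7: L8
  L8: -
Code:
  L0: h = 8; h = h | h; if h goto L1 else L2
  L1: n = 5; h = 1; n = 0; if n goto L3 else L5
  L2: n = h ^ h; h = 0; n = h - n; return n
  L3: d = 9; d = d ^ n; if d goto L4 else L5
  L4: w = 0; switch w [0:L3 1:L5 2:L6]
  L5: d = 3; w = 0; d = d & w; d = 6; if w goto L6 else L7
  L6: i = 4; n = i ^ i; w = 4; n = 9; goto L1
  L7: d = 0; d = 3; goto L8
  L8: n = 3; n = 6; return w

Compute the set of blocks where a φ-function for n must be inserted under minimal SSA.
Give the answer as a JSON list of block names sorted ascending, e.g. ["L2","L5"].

idom tree: L1←L0 L2←L0 L3←L1 L4←L3 L5←L1 L6←L1 L7←L5 L8←L7
Dom∩ at merges:
  L1: preds {L0,L6}: {L0} ∩ {L0,L1,L6} = {L0}; idom=L0
  L3: preds {L1,L4}: {L0,L1} ∩ {L0,L1,L3,L4} = {L0,L1}; idom=L1
  L5: preds {L1,L3,L4}: {L0,L1} ∩ {L0,L1,L3} ∩ {L0,L1,L3,L4} = {L0,L1}; idom=L1
  L6: preds {L4,L5}: {L0,L1,L3,L4} ∩ {L0,L1,L5} = {L0,L1}; idom=L1

Frontier:
  L1←L0: walk · to L0
  L1←L6: walk L6→L1 to L0
  L3←L1: walk · to L1
  L3←L4: walk L4→L3 to L1
  L5←L1: walk · to L1
  L5←L3: walk L3 to L1
  L5←L4: walk L4→L3 to L1
  L6←L4: walk L4→L3 to L1
  L6←L5: walk L5 to L1
  L0: DF=∅
  L1: DF={L1}
  L2: DF=∅
  L3: DF={L3,L5,L6}
  L4: DF={L3,L5,L6}
  L5: DF={L6}
  L6: DF={L1}
  L7: DF=∅
  L8: DF=∅

φ for n: defs {L1,L2,L6,L8}
  DF⁺ = {L1}

Answer: ["L1"]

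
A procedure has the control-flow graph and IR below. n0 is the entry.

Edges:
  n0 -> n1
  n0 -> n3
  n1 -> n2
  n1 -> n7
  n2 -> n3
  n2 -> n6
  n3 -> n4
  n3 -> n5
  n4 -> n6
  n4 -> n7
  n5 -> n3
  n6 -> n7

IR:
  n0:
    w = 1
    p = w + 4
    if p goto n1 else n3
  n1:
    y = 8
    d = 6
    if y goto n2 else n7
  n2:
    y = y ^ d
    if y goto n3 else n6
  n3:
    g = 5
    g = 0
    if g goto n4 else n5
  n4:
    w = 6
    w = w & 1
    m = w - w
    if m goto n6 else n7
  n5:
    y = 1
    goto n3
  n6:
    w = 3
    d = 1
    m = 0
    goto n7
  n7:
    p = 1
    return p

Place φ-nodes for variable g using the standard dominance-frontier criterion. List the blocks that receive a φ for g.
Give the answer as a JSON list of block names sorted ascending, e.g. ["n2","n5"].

idom tree: n1←n0 n2←n1 n3←n0 n4←n3 n5←n3 n6←n0 n7←n0
Dom at joins:
  n3: preds {n0,n2,n5}: {n0} ∩ {n0,n1,n2} ∩ {n0,n3,n5} = {n0}; idom=n0
  n6: preds {n2,n4}: {n0,n1,n2} ∩ {n0,n3,n4} = {n0}; idom=n0
  n7: preds {n1,n4,n6}: {n0,n1} ∩ {n0,n3,n4} ∩ {n0,n6} = {n0}; idom=n0

DF derivation:
  n3←n0: walk · to n0
  n3←n2: walk n2→n1 to n0
  n3←n5: walk n5→n3 to n0
  n6←n2: walk n2→n1 to n0
  n6←n4: walk n4→n3 to n0
  n7←n1: walk n1 to n0
  n7←n4: walk n4→n3 to n0
  n7←n6: walk n6 to n0
  n0: DF=∅
  n1: DF={n3,n6,n7}
  n2: DF={n3,n6}
  n3: DF={n3,n6,n7}
  n4: DF={n6,n7}
  n5: DF={n3}
  n6: DF={n7}
  n7: DF=∅

φ for g: defs {n3}
  DF⁺ = {n3,n6,n7}

Answer: ["n3", "n6", "n7"]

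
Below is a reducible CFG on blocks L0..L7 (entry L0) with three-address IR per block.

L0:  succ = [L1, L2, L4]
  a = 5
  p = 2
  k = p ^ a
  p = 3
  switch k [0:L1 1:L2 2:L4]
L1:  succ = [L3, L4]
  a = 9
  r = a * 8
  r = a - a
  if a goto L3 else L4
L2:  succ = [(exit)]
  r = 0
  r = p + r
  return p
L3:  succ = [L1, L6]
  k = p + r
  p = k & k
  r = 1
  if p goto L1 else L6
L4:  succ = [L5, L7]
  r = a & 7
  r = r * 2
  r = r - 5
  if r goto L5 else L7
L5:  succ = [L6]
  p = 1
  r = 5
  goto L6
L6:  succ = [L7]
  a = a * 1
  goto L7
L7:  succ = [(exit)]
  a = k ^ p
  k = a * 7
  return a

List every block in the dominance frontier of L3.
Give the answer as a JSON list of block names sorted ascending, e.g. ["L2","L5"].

Answer: ["L1", "L6"]

Working:
idom tree: L1←L0 L2←L0 L3←L1 L4←L0 L5←L4 L6←L0 L7←L0
Dom at joins:
  L1: preds {L0,L3}: {L0} ∩ {L0,L1,L3} = {L0}; idom=L0
  L4: preds {L0,L1}: {L0} ∩ {L0,L1} = {L0}; idom=L0
  L6: preds {L3,L5}: {L0,L1,L3} ∩ {L0,L4,L5} = {L0}; idom=L0
  L7: preds {L4,L6}: {L0,L4} ∩ {L0,L6} = {L0}; idom=L0

DF walk-up:
  L1←L0: walk · to L0
  L1←L3: walk L3→L1 to L0
  L4←L0: walk · to L0
  L4←L1: walk L1 to L0
  L6←L3: walk L3→L1 to L0
  L6←L5: walk L5→L4 to L0
  L7←L4: walk L4 to L0
  L7←L6: walk L6 to L0
  L0 → ∅
  L1 → {L1,L4,L6}
  L2 → ∅
  L3 → {L1,L6}
  L4 → {L6,L7}
  L5 → {L6}
  L6 → {L7}
  L7 → ∅

DF(L3) = ["L1", "L6"]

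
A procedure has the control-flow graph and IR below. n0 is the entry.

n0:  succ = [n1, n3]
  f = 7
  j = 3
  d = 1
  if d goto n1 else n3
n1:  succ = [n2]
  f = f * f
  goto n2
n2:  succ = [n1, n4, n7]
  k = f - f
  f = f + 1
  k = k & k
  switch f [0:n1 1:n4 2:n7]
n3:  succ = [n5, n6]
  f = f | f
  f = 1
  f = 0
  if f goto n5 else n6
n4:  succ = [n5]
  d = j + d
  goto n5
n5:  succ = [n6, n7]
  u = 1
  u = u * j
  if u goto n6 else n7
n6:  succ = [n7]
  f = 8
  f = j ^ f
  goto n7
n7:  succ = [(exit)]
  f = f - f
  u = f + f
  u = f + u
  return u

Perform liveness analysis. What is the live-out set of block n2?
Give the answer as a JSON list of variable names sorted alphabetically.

def/use:
  n0: def={d,f,j} ue=∅
  n1: def={f} ue={f}
  n2: def={f,k} ue={f}
  n3: def={f} ue={f}
  n4: def={d} ue={d,j}
  n5: def={u} ue={j}
  n6: def={f} ue={j}
  n7: def={f,u} ue={f}

Liveness:
  n0: in=∅ out={d,f,j}
  n1: in={d,f,j} out={d,f,j}
  n2: in={d,f,j} out={d,f,j}
  n3: in={f,j} out={f,j}
  n4: in={d,f,j} out={f,j}
  n5: in={f,j} out={f,j}
  n6: in={j} out={f}
  n7: in={f} out=∅

live-out(n2) = ["d", "f", "j"]

Answer: ["d", "f", "j"]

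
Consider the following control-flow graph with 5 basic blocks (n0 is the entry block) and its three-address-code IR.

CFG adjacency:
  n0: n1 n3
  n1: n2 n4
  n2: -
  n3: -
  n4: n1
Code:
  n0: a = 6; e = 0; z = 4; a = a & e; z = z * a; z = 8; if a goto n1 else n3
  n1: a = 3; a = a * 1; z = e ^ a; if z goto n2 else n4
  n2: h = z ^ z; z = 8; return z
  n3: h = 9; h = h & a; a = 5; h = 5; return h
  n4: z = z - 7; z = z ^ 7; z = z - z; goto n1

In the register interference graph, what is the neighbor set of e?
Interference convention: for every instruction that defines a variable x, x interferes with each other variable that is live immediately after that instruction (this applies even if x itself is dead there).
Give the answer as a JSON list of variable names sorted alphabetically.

Answer: ["a", "z"]

Analysis:
def/use:
  n0 def {a,e,z} use ∅
  n1 def {a,z} use {e}
  n2 def {h,z} use {z}
  n3 def {a,h} use {a}
  n4 def {z} use {z}

Live sets:
  live n0: ∅→{a,e}
  live n1: {e}→{e,z}
  live n2: {z}→∅
  live n3: {a}→∅
  live n4: {e,z}→{e}

Conflict graph:
  a — {e,h,z}
  e — {a,z}
  h — {a}
  z — {a,e}

N(e) = ["a", "z"]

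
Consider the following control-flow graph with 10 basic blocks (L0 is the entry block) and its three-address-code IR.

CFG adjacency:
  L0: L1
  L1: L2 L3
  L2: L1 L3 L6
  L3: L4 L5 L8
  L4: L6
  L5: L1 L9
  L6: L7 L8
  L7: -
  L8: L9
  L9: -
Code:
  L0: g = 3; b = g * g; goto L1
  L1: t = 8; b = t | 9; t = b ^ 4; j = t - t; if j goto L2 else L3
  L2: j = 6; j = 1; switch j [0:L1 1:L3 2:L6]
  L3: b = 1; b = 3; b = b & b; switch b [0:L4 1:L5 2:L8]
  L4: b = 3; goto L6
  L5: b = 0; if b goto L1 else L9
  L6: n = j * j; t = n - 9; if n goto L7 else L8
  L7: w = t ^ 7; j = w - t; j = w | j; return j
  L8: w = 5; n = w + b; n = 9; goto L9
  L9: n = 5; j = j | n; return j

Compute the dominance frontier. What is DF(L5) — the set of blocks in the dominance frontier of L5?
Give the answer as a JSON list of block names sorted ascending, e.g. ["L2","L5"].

Answer: ["L1", "L9"]

Working:
idom tree: L1←L0 L2←L1 L3←L1 L4←L3 L5←L3 L6←L1 L7←L6 L8←L1 L9←L1
Dom∩ at merges:
  L1: preds {L0,L2,L5}: {L0} ∩ {L0,L1,L2} ∩ {L0,L1,L3,L5} = {L0}; idom=L0
  L3: preds {L1,L2}: {L0,L1} ∩ {L0,L1,L2} = {L0,L1}; idom=L1
  L6: preds {L2,L4}: {L0,L1,L2} ∩ {L0,L1,L3,L4} = {L0,L1}; idom=L1
  L8: preds {L3,L6}: {L0,L1,L3} ∩ {L0,L1,L6} = {L0,L1}; idom=L1
  L9: preds {L5,L8}: {L0,L1,L3,L5} ∩ {L0,L1,L8} = {L0,L1}; idom=L1

DF walk-up:
  join L1 pred L0: · stop@L0
  join L1 pred L2: L2→L1 stop@L0
  join L1 pred L5: L5→L3→L1 stop@L0
  join L3 pred L1: · stop@L1
  join L3 pred L2: L2 stop@L1
  join L6 pred L2: L2 stop@L1
  join L6 pred L4: L4→L3 stop@L1
  join L8 pred L3: L3 stop@L1
  join L8 pred L6: L6 stop@L1
  join L9 pred L5: L5→L3 stop@L1
  join L9 pred L8: L8 stop@L1
  DF(L0)=∅
  DF(L1)={L1}
  DF(L2)={L1,L3,L6}
  DF(L3)={L1,L6,L8,L9}
  DF(L4)={L6}
  DF(L5)={L1,L9}
  DF(L6)={L8}
  DF(L7)=∅
  DF(L8)={L9}
  DF(L9)=∅

DF(L5) = ["L1", "L9"]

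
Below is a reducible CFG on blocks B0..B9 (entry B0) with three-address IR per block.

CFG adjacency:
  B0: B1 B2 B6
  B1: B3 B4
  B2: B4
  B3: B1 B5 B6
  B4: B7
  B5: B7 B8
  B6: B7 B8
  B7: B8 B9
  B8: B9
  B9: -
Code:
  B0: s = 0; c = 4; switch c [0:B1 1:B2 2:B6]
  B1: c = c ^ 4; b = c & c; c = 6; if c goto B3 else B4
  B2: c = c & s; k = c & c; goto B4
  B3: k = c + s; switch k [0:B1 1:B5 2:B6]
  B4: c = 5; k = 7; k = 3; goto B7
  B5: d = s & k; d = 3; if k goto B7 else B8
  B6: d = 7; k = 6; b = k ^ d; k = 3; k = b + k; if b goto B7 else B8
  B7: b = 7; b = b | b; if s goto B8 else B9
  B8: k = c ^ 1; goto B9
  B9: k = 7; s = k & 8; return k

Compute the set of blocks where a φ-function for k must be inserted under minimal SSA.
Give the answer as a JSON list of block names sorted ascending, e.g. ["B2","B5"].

Answer: ["B1", "B4", "B6", "B7", "B8", "B9"]

Working:
idom tree: B1←B0 B2←B0 B3←B1 B4←B0 B5←B3 B6←B0 B7←B0 B8←B0 B9←B0
Dom at joins:
  B1: preds {B0,B3}: {B0} ∩ {B0,B1,B3} = {B0}; idom=B0
  B4: preds {B1,B2}: {B0,B1} ∩ {B0,B2} = {B0}; idom=B0
  B6: preds {B0,B3}: {B0} ∩ {B0,B1,B3} = {B0}; idom=B0
  B7: preds {B4,B5,B6}: {B0,B4} ∩ {B0,B1,B3,B5} ∩ {B0,B6} = {B0}; idom=B0
  B8: preds {B5,B6,B7}: {B0,B1,B3,B5} ∩ {B0,B6} ∩ {B0,B7} = {B0}; idom=B0
  B9: preds {B7,B8}: {B0,B7} ∩ {B0,B8} = {B0}; idom=B0

DF walk-up:
  join B1 pred B0: · stop@B0
  join B1 pred B3: B3→B1 stop@B0
  join B4 pred B1: B1 stop@B0
  join B4 pred B2: B2 stop@B0
  join B6 pred B0: · stop@B0
  join B6 pred B3: B3→B1 stop@B0
  join B7 pred B4: B4 stop@B0
  join B7 pred B5: B5→B3→B1 stop@B0
  join B7 pred B6: B6 stop@B0
  join B8 pred B5: B5→B3→B1 stop@B0
  join B8 pred B6: B6 stop@B0
  join B8 pred B7: B7 stop@B0
  join B9 pred B7: B7 stop@B0
  join B9 pred B8: B8 stop@B0
  B0: DF=∅
  B1: DF={B1,B4,B6,B7,B8}
  B2: DF={B4}
  B3: DF={B1,B6,B7,B8}
  B4: DF={B7}
  B5: DF={B7,B8}
  B6: DF={B7,B8}
  B7: DF={B8,B9}
  B8: DF={B9}
  B9: DF=∅

φ for k: defs {B2,B3,B4,B6,B8,B9}
  DF⁺ = {B1,B4,B6,B7,B8,B9}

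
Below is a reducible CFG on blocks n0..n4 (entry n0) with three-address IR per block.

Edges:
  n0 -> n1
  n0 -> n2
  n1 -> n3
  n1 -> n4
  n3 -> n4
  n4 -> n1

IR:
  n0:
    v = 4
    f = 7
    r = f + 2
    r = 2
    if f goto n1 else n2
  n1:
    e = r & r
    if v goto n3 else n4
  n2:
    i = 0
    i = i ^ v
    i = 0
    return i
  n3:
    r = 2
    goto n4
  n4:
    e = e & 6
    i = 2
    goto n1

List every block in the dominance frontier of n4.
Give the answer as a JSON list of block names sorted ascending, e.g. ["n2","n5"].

idom tree: n1←n0 n2←n0 n3←n1 n4←n1
Dom∩ at merges:
  n1: preds {n0,n4}: {n0} ∩ {n0,n1,n4} = {n0}; idom=n0
  n4: preds {n1,n3}: {n0,n1} ∩ {n0,n1,n3} = {n0,n1}; idom=n1

DF walk-up:
  n1←n0: walk · to n0
  n1←n4: walk n4→n1 to n0
  n4←n1: walk · to n1
  n4←n3: walk n3 to n1
  n0: DF=∅
  n1: DF={n1}
  n2: DF=∅
  n3: DF={n4}
  n4: DF={n1}

DF(n4) = ["n1"]

Answer: ["n1"]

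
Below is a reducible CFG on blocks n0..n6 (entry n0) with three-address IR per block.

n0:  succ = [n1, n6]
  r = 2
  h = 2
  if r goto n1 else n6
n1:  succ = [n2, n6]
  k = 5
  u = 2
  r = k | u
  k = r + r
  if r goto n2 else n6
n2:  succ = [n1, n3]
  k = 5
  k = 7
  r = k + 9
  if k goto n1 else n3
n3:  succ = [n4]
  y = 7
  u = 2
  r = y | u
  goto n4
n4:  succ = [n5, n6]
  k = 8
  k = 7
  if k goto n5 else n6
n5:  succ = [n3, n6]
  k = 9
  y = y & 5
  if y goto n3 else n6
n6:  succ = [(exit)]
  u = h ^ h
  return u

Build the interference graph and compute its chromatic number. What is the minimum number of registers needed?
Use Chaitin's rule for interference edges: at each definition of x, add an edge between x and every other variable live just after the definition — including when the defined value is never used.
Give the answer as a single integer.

Answer: 4

Derivation:
def/use:
  n0: {h,r} / ∅
  n1: {k,r,u} / ∅
  n2: {k,r} / ∅
  n3: {r,u,y} / ∅
  n4: {k} / ∅
  n5: {k,y} / {y}
  n6: {u} / {h}

Backward fixpoint:
  live n0: ∅→{h}
  live n1: {h}→{h}
  live n2: {h}→{h}
  live n3: {h}→{h,y}
  live n4: {h,y}→{h,y}
  live n5: {h,y}→{h}
  live n6: {h}→∅

Interference:
  h↔{k,r,u,y}
  k↔{h,r,u,y}
  r↔{h,k,y}
  u↔{h,k,y}
  y↔{h,k,r,u}

Chromatic number:
  {h,k,r,y} pairwise interfere (4-clique) ⇒ χ ≥ 4
  assign h→r0 k→r1 r→r3 u→r3 y→r2 — no edge inside a register ⇒ χ ≤ 4
  χ = 4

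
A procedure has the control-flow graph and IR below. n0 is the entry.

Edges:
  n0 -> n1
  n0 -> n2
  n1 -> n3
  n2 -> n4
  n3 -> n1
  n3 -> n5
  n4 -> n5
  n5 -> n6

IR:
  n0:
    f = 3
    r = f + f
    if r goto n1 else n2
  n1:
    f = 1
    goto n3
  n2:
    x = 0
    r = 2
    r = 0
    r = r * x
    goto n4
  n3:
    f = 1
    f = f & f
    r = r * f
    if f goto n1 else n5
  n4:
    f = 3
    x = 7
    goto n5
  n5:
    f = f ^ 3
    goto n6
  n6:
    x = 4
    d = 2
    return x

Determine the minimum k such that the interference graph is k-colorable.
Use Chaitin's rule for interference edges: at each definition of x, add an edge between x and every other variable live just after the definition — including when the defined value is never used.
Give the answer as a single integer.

Answer: 3

Working:
Per-block:
  n0 def {f,r} use ∅
  n1 def {f} use ∅
  n2 def {r,x} use ∅
  n3 def {f,r} use {r}
  n4 def {f,x} use ∅
  n5 def {f} use {f}
  n6 def {d,x} use ∅

Live sets:
  n0 li=∅ lo={r}
  n1 li={r} lo={r}
  n2 li=∅ lo=∅
  n3 li={r} lo={f,r}
  n4 li=∅ lo={f}
  n5 li={f} lo=∅
  n6 li=∅ lo=∅

Interference:
  d: {x}
  f: {r,x}
  r: {f,x}
  x: {d,f,r}

Registers:
  {f,r,x} pairwise interfere (3-clique) ⇒ χ ≥ 3
  3-colouring: R0={x}  R1={d,f}  R2={r}
  χ = 3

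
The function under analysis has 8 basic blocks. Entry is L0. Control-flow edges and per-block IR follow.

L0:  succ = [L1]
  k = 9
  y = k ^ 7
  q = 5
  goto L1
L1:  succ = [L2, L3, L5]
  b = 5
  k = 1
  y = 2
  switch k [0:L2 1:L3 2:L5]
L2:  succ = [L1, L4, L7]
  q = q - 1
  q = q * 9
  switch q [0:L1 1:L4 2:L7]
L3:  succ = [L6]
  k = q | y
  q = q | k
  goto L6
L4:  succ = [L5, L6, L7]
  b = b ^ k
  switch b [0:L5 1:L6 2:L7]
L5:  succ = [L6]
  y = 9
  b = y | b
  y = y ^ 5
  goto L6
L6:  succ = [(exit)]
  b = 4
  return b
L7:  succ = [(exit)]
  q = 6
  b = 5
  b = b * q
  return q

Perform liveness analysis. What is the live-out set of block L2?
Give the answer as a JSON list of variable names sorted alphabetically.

Per-block:
  L0: {k,q,y} / ∅
  L1: {b,k,y} / ∅
  L2: {q} / {q}
  L3: {k,q} / {q,y}
  L4: {b} / {b,k}
  L5: {b,y} / {b}
  L6: {b} / ∅
  L7: {b,q} / ∅

Liveness:
  live L0: ∅→{q}
  live L1: {q}→{b,k,q,y}
  live L2: {b,k,q}→{b,k,q}
  live L3: {q,y}→∅
  live L4: {b,k}→{b}
  live L5: {b}→∅
  live L6: ∅→∅
  live L7: ∅→∅

live-out(L2) = ["b", "k", "q"]

Answer: ["b", "k", "q"]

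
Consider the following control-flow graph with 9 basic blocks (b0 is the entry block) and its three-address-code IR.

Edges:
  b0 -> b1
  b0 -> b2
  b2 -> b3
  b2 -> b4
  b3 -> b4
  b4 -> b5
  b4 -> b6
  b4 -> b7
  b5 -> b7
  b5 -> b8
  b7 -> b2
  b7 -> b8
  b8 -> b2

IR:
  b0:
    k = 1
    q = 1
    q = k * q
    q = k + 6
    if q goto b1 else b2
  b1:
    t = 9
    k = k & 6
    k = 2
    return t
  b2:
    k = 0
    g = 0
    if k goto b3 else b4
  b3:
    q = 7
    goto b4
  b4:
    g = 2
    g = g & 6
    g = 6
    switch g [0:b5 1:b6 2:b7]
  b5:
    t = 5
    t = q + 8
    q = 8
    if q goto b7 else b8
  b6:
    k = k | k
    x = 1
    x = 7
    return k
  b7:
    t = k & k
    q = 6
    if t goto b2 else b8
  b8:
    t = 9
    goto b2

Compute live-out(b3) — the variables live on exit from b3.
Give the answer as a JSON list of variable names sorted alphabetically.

Answer: ["k", "q"]

Analysis:
def/use:
  b0: {k,q} / ∅
  b1: {k,t} / {k}
  b2: {g,k} / ∅
  b3: {q} / ∅
  b4: {g} / ∅
  b5: {q,t} / {q}
  b6: {k,x} / {k}
  b7: {q,t} / {k}
  b8: {t} / ∅

Live sets:
  live b0: ∅→{k,q}
  live b1: {k}→∅
  live b2: {q}→{k,q}
  live b3: {k}→{k,q}
  live b4: {k,q}→{k,q}
  live b5: {k,q}→{k,q}
  live b6: {k}→∅
  live b7: {k}→{q}
  live b8: {q}→{q}

live-out(b3) = ["k", "q"]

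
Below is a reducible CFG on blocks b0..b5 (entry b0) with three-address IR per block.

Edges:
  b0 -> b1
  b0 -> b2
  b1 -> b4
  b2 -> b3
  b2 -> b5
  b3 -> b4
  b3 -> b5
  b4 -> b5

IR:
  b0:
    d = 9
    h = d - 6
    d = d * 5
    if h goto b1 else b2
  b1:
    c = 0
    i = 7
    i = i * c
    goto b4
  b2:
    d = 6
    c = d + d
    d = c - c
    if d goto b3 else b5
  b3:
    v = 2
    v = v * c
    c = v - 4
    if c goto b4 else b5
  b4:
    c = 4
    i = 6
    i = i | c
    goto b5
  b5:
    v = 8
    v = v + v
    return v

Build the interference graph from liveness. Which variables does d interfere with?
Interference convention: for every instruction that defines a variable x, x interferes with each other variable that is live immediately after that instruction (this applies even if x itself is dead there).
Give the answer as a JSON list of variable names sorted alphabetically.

def/use:
  b0 def {d,h} use ∅
  b1 def {c,i} use ∅
  b2 def {c,d} use ∅
  b3 def {c,v} use {c}
  b4 def {c,i} use ∅
  b5 def {v} use ∅

Live sets:
  live b0: ∅→∅
  live b1: ∅→∅
  live b2: ∅→{c}
  live b3: {c}→∅
  live b4: ∅→∅
  live b5: ∅→∅

Interfere edges:
  c↔{d,i,v}
  d↔{c,h}
  h↔{d}
  i↔{c}
  v↔{c}

N(d) = ["c", "h"]

Answer: ["c", "h"]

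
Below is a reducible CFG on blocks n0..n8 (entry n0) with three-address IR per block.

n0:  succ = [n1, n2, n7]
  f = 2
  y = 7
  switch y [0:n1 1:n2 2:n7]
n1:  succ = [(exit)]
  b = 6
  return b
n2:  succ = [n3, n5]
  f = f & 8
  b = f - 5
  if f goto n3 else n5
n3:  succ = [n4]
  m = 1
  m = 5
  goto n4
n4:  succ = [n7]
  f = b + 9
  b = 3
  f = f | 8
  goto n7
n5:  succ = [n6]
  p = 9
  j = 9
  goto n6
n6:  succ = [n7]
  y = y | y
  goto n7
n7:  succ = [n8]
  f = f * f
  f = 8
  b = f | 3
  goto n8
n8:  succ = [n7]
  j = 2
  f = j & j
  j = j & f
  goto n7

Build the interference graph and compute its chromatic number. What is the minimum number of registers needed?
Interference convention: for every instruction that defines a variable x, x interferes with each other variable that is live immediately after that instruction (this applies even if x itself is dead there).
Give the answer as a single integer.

def/use:
  n0: {f,y} / ∅
  n1: {b} / ∅
  n2: {b,f} / {f}
  n3: {m} / ∅
  n4: {b,f} / {b}
  n5: {j,p} / ∅
  n6: {y} / {y}
  n7: {b,f} / {f}
  n8: {f,j} / ∅

Live sets:
  n0 li=∅ lo={f,y}
  n1 li=∅ lo=∅
  n2 li={f,y} lo={b,f,y}
  n3 li={b} lo={b}
  n4 li={b} lo={f}
  n5 li={f,y} lo={f,y}
  n6 li={f,y} lo={f}
  n7 li={f} lo=∅
  n8 li=∅ lo={f}

Conflict graph:
  b — {f,m,y}
  f — {b,j,p,y}
  j — {f,y}
  m — {b}
  p — {f,y}
  y — {b,f,j,p}

Chromatic number:
  lower bound: {b,f,y} mutually conflict ⇒ χ ≥ 3
  3-colouring: c0={f,m}  c1={y}  c2={b,j,p}
  χ = 3

Answer: 3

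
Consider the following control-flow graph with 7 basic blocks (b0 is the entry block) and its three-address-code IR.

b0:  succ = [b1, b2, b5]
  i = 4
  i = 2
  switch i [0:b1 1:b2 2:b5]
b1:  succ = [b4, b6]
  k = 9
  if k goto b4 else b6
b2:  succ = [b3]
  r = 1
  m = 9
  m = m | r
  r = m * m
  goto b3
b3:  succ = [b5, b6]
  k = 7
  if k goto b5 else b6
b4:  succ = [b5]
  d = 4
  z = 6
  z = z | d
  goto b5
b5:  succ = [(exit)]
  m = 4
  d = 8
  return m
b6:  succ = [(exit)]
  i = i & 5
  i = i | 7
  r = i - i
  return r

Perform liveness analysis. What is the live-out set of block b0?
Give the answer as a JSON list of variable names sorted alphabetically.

def/use:
  b0: {i} / ∅
  b1: {k} / ∅
  b2: {m,r} / ∅
  b3: {k} / ∅
  b4: {d,z} / ∅
  b5: {d,m} / ∅
  b6: {i,r} / {i}

Live sets:
  b0: in=∅ out={i}
  b1: in={i} out={i}
  b2: in={i} out={i}
  b3: in={i} out={i}
  b4: in=∅ out=∅
  b5: in=∅ out=∅
  b6: in={i} out=∅

live-out(b0) = ["i"]

Answer: ["i"]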